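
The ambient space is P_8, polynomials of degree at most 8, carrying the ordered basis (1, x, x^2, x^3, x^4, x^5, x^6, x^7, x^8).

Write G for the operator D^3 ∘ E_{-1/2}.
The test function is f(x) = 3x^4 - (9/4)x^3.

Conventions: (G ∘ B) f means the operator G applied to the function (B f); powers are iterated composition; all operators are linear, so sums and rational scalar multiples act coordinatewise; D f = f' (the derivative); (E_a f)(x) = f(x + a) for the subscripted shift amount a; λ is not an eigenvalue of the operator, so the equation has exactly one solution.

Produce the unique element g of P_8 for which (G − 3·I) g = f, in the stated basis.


write g with unknown coordinates in the stated basis and equate coefficients in (G − 3·I) g = f
solving from the highest basis element down gives g = -x^4 + (3/4)x^3 - 8x + 11/2
check: G g = -24x + 33/2
so G g − 3·g = 3x^4 - (9/4)x^3 = f ✓

the image equals g(x) = -x^4 + (3/4)x^3 - 8x + 11/2


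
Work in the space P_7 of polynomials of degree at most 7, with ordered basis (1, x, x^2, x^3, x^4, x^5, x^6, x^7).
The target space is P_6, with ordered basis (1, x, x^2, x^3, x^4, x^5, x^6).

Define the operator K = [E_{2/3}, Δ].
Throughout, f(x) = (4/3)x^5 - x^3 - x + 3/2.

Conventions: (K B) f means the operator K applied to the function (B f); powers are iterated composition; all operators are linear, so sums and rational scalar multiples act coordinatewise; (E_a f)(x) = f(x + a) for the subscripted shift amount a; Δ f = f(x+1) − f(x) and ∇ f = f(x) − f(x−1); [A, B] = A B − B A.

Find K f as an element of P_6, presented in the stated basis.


g(x) = 0

Δ f = (20/3)x^4 + (40/3)x^3 + (31/3)x^2 + (11/3)x - 2/3
E_{2/3} Δ f = (20/3)x^4 + (280/9)x^3 + (493/9)x^2 + (3493/81)x + 2828/243
E_{2/3} f = (4/3)x^5 + (40/9)x^4 + (133/27)x^3 + (158/81)x^2 - (247/243)x + 1039/1458
Δ E_{2/3} f = (20/3)x^4 + (280/9)x^3 + (493/9)x^2 + (3493/81)x + 2828/243
[E_{2/3}, Δ] f = 0


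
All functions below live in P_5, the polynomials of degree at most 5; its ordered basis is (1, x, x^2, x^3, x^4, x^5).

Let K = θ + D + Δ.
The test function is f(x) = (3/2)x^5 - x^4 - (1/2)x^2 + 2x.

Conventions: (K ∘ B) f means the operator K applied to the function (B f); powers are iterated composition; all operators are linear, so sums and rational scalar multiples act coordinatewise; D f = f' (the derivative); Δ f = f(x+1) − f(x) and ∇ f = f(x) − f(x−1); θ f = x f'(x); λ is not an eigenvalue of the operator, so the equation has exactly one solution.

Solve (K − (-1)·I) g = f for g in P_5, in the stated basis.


write g with unknown coordinates in the stated basis and equate coefficients in (K − (-1)·I) g = f
solving from the highest basis element down gives g = (1/4)x^5 - (7/10)x^4 + (31/40)x^3 - (23/20)x^2 + (233/80)x - 5
check: K g = (5/4)x^5 - (3/10)x^4 - (31/40)x^3 + (13/20)x^2 - (73/80)x + 5
so K g − (-1)·g = (3/2)x^5 - x^4 - (1/2)x^2 + 2x = f ✓

the image equals g(x) = (1/4)x^5 - (7/10)x^4 + (31/40)x^3 - (23/20)x^2 + (233/80)x - 5


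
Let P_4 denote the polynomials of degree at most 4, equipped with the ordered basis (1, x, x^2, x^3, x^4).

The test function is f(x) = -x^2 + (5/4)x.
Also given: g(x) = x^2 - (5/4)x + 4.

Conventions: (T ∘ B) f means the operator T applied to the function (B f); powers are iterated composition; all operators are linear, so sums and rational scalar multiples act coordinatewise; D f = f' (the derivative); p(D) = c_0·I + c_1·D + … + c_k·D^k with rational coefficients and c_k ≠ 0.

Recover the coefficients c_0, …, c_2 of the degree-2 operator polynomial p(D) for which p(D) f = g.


p(D) = -I − 2·D^2, i.e. c_0 = -1, c_1 = 0, c_2 = -2

D^0 f = -x^2 + (5/4)x
D^1 f = -2x + 5/4
D^2 f = -2
matching coefficients of g against c_0 f + c_1 Df + … from the top degree down determines the c_i
solution: c_0 = -1, c_1 = 0, c_2 = -2


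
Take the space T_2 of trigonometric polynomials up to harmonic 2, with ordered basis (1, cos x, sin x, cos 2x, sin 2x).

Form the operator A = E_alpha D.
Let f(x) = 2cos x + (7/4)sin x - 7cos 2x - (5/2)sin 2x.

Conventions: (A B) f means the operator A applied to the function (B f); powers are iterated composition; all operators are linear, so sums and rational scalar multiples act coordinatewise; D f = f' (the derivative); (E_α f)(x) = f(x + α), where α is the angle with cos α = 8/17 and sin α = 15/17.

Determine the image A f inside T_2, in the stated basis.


D f = (7/4)cos x - 2sin x - 5cos 2x + 14sin 2x
E_alpha D f = -(16/17)cos x - (169/68)sin x + (245/17)cos 2x - (62/17)sin 2x

the image equals g(x) = -(16/17)cos x - (169/68)sin x + (245/17)cos 2x - (62/17)sin 2x


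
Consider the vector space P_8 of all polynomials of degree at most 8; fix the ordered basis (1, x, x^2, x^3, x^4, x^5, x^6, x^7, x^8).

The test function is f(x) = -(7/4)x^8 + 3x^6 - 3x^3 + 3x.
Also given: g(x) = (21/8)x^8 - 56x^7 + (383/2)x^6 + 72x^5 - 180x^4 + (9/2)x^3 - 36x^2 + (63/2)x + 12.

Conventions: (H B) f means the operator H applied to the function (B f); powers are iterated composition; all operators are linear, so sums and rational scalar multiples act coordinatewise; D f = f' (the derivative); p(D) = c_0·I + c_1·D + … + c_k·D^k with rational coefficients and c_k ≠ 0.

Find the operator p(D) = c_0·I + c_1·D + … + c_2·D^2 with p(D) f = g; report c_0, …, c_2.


c_0 = -3/2, c_1 = 4, c_2 = -2

D^0 f = -(7/4)x^8 + 3x^6 - 3x^3 + 3x
D^1 f = -14x^7 + 18x^5 - 9x^2 + 3
D^2 f = -98x^6 + 90x^4 - 18x
matching coefficients of g against c_0 f + c_1 Df + … from the top degree down determines the c_i
solution: c_0 = -3/2, c_1 = 4, c_2 = -2


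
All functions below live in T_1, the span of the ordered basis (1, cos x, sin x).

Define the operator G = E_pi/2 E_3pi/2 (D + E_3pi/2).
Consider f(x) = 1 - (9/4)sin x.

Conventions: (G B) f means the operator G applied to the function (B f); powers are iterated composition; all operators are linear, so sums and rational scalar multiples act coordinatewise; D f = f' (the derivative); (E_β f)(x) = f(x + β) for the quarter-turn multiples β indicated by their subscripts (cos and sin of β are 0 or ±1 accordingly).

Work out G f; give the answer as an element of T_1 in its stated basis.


the result is g(x) = 1

D f = -(9/4)cos x
E_3pi/2 f = 1 + (9/4)cos x
(D + E_3pi/2) f = 1
E_3pi/2 (D + E_3pi/2) f = 1
E_pi/2 E_3pi/2 (D + E_3pi/2) f = 1


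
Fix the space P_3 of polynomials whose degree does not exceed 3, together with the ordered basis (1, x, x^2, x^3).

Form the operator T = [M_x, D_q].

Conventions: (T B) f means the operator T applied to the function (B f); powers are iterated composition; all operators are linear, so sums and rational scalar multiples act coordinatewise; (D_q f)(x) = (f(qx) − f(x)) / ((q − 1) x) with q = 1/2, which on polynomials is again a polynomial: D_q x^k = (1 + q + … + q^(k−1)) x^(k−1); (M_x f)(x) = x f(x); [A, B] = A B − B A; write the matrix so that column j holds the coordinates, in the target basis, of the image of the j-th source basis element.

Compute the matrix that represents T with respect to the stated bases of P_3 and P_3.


image of 1: -1
image of x: -(1/2)x
image of x^2: -(1/4)x^2
image of x^3: -(1/8)x^3
each image's coordinates form column j of the matrix

the matrix is [[-1, 0, 0, 0]; [0, -1/2, 0, 0]; [0, 0, -1/4, 0]; [0, 0, 0, -1/8]] (rows listed top to bottom)


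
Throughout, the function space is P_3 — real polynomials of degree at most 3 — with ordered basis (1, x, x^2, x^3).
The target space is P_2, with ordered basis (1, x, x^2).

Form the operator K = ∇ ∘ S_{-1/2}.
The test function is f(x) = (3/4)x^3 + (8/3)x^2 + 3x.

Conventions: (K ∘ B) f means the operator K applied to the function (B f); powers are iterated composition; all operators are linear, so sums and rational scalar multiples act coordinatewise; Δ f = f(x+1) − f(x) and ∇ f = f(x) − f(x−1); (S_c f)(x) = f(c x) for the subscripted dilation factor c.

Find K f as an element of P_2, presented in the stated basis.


S_{-1/2} f = -(3/32)x^3 + (2/3)x^2 - (3/2)x
∇ S_{-1/2} f = -(9/32)x^2 + (155/96)x - 217/96

the image equals g(x) = -(9/32)x^2 + (155/96)x - 217/96


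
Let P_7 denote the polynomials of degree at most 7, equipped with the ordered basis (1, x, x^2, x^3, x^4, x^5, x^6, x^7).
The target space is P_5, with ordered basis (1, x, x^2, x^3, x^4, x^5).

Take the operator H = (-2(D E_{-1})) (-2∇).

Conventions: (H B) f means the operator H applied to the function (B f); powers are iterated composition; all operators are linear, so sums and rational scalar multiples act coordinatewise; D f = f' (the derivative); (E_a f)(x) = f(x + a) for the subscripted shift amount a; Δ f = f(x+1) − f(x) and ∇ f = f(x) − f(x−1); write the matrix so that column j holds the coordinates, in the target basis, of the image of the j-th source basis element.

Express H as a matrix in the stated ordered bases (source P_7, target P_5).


the matrix is [[0, 0, 8, -36, 112, -300, 744, -1764]; [0, 0, 0, 24, -144, 560, -1800, 5208]; [0, 0, 0, 0, 48, -360, 1680, -6300]; [0, 0, 0, 0, 0, 80, -720, 3920]; [0, 0, 0, 0, 0, 0, 120, -1260]; [0, 0, 0, 0, 0, 0, 0, 168]] (rows listed top to bottom)

image of 1: 0
image of x: 0
image of x^2: 8
image of x^3: 24x - 36
image of x^4: 48x^2 - 144x + 112
image of x^5: 80x^3 - 360x^2 + 560x - 300
image of x^6: 120x^4 - 720x^3 + 1680x^2 - 1800x + 744
image of x^7: 168x^5 - 1260x^4 + 3920x^3 - 6300x^2 + 5208x - 1764
each image's coordinates form column j of the matrix


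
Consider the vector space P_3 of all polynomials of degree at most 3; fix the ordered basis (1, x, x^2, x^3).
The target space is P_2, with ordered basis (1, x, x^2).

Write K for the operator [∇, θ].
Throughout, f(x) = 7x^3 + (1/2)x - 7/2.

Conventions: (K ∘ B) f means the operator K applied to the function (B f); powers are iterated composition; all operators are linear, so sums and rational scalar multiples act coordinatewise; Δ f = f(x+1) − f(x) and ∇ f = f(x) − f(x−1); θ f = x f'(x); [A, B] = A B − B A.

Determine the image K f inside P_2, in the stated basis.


θ f = 21x^3 + (1/2)x
∇ θ f = 63x^2 - 63x + 43/2
∇ f = 21x^2 - 21x + 15/2
θ ∇ f = 42x^2 - 21x
[∇, θ] f = 21x^2 - 42x + 43/2

the image equals g(x) = 21x^2 - 42x + 43/2


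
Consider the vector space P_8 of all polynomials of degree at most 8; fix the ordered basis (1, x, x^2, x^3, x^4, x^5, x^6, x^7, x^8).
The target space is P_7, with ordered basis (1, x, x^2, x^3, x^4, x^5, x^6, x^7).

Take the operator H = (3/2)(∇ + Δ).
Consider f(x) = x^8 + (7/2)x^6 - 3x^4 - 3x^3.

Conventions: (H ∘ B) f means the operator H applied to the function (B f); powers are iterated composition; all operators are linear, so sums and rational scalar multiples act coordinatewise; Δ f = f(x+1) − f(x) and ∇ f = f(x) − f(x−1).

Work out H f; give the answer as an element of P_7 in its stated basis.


∇ f = 8x^7 - 28x^6 + 77x^5 - (245/2)x^4 + 114x^3 - (143/2)x^2 + 26x - 9/2
Δ f = 8x^7 + 28x^6 + 77x^5 + (245/2)x^4 + 114x^3 + (107/2)x^2 + 8x - 3/2
(∇ + Δ) f = 16x^7 + 154x^5 + 228x^3 - 18x^2 + 34x - 6
((3/2)(∇ + Δ)) f = 24x^7 + 231x^5 + 342x^3 - 27x^2 + 51x - 9

g(x) = 24x^7 + 231x^5 + 342x^3 - 27x^2 + 51x - 9


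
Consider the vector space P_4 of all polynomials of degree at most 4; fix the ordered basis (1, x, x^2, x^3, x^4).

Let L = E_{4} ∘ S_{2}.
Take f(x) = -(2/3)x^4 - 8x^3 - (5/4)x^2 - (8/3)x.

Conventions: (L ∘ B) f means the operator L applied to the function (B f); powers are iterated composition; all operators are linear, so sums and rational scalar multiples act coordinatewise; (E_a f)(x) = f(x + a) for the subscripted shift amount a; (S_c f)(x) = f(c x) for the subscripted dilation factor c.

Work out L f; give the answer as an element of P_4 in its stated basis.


the result is g(x) = -(32/3)x^4 - (704/3)x^3 - 1797x^2 - 5848x - 6928

S_{2} f = -(32/3)x^4 - 64x^3 - 5x^2 - (16/3)x
E_{4} S_{2} f = -(32/3)x^4 - (704/3)x^3 - 1797x^2 - 5848x - 6928


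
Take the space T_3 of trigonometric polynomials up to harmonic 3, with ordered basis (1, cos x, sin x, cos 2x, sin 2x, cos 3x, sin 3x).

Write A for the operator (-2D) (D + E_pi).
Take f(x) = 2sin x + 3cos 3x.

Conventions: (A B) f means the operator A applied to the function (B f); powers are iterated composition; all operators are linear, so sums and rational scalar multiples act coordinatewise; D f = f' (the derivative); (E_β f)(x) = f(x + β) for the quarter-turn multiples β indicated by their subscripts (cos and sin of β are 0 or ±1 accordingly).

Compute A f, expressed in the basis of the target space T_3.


the result is g(x) = 4cos x + 4sin x + 54cos 3x - 18sin 3x

D f = 2cos x - 9sin 3x
E_pi f = -2sin x - 3cos 3x
(D + E_pi) f = 2cos x - 2sin x - 3cos 3x - 9sin 3x
D (D + E_pi) f = -2cos x - 2sin x - 27cos 3x + 9sin 3x
(-2D) (D + E_pi) f = 4cos x + 4sin x + 54cos 3x - 18sin 3x


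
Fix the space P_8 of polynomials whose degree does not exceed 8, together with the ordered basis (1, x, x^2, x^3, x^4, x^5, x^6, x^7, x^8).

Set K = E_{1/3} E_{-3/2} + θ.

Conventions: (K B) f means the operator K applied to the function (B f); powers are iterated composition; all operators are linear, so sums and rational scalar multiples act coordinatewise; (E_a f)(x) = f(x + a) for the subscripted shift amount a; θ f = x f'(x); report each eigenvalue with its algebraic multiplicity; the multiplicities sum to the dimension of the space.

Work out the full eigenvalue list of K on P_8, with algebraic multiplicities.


image of 1: 1
image of x: 2x - 7/6
image of x^2: 3x^2 - (7/3)x + 49/36
image of x^3: 4x^3 - (7/2)x^2 + (49/12)x - 343/216
image of x^4: 5x^4 - (14/3)x^3 + (49/6)x^2 - (343/54)x + 2401/1296
image of x^5: 6x^5 - (35/6)x^4 + (245/18)x^3 - (1715/108)x^2 + (12005/1296)x - 16807/7776
image of x^6: 7x^6 - 7x^5 + (245/12)x^4 - (1715/54)x^3 + (12005/432)x^2 - (16807/1296)x + 117649/46656
image of x^7: 8x^7 - (49/6)x^6 + (343/12)x^5 - (12005/216)x^4 + (84035/1296)x^3 - (117649/2592)x^2 + (823543/46656)x - 823543/279936
image of x^8: 9x^8 - (28/3)x^7 + (343/9)x^6 - (2401/27)x^5 + (84035/648)x^4 - (117649/972)x^3 + (823543/11664)x^2 - (823543/34992)x + 5764801/1679616
the matrix is upper triangular; its diagonal is (1, 2, 3, 4, 5, 6, 7, 8, 9)
for a triangular matrix the eigenvalues are the diagonal entries, with algebraic multiplicity their repetition count

λ = 1 (multiplicity 1), λ = 2 (multiplicity 1), λ = 3 (multiplicity 1), λ = 4 (multiplicity 1), λ = 5 (multiplicity 1), λ = 6 (multiplicity 1), λ = 7 (multiplicity 1), λ = 8 (multiplicity 1), λ = 9 (multiplicity 1)


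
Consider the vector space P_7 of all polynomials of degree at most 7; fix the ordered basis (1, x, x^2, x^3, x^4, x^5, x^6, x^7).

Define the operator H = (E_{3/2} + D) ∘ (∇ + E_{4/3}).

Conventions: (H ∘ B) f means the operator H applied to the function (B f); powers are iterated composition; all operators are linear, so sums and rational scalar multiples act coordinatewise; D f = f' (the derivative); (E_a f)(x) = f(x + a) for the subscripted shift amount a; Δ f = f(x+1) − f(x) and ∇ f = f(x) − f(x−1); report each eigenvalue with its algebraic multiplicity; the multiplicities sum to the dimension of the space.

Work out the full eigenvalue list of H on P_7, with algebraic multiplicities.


λ = 1 (multiplicity 8)

image of 1: 1
image of x: x + 29/6
image of x^2: x^2 + (29/3)x + 529/36
image of x^3: x^3 + (29/2)x^2 + (529/12)x + 6119/216
image of x^4: x^4 + (58/3)x^3 + (529/6)x^2 + (6119/54)x + 107473/1296
image of x^5: x^5 + (145/6)x^4 + (2645/18)x^3 + (30595/108)x^2 + (537365/1296)x + 1562663/7776
image of x^6: x^6 + 29x^5 + (2645/12)x^4 + (30595/54)x^3 + (537365/432)x^2 + (1562663/1296)x + 26127865/46656
image of x^7: x^7 + (203/6)x^6 + (3703/12)x^5 + (214165/216)x^4 + (3761555/1296)x^3 + (10938641/2592)x^2 + (182895055/46656)x + 424169951/279936
the matrix is upper triangular; its diagonal is (1, 1, 1, 1, 1, 1, 1, 1)
for a triangular matrix the eigenvalues are the diagonal entries, with algebraic multiplicity their repetition count


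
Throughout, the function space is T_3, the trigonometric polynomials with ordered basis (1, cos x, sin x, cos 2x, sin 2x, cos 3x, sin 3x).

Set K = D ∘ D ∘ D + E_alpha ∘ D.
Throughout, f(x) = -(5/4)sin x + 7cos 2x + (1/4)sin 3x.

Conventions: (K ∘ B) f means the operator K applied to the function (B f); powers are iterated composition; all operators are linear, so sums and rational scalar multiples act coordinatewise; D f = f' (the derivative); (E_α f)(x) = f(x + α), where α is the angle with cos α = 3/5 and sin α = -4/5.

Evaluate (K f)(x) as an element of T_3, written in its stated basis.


the result is g(x) = (1/2)cos x - sin x + (336/25)cos 2x + (1498/25)sin 2x - (1863/250)cos 3x + (33/125)sin 3x

D f = -(5/4)cos x - 14sin 2x + (3/4)cos 3x
D D f = (5/4)sin x - 28cos 2x - (9/4)sin 3x
D D D f = (5/4)cos x + 56sin 2x - (27/4)cos 3x
D f = -(5/4)cos x - 14sin 2x + (3/4)cos 3x
E_alpha D f = -(3/4)cos x - sin x + (336/25)cos 2x + (98/25)sin 2x - (351/500)cos 3x + (33/125)sin 3x
(D ∘ D ∘ D + E_alpha ∘ D) f = (1/2)cos x - sin x + (336/25)cos 2x + (1498/25)sin 2x - (1863/250)cos 3x + (33/125)sin 3x


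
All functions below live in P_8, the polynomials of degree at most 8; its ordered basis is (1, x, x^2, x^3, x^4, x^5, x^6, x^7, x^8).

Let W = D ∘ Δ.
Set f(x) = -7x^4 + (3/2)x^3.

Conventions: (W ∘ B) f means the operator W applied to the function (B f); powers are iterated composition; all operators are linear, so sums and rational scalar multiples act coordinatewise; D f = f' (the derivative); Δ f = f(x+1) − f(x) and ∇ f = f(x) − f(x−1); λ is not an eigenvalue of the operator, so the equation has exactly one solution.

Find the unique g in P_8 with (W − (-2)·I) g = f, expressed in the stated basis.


the image equals g(x) = -(7/2)x^4 + (3/4)x^3 + 21x^2 + (75/4)x - 121/8

write g with unknown coordinates in the stated basis and equate coefficients in (W − (-2)·I) g = f
solving from the highest basis element down gives g = -(7/2)x^4 + (3/4)x^3 + 21x^2 + (75/4)x - 121/8
check: W g = -42x^2 - (75/2)x + 121/4
so W g − (-2)·g = -7x^4 + (3/2)x^3 = f ✓


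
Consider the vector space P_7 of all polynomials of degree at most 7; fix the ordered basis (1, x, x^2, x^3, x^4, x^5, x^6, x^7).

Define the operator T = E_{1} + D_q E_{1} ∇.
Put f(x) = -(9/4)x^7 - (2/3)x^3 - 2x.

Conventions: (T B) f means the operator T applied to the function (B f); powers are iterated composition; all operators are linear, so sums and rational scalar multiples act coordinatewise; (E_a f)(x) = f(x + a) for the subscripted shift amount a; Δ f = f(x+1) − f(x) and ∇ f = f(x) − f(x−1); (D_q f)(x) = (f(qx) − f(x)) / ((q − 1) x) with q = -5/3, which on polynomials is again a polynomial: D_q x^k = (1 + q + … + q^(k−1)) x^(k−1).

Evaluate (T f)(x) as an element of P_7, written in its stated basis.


E_{1} f = -(9/4)x^7 - (63/4)x^6 - (189/4)x^5 - (315/4)x^4 - (953/12)x^3 - (197/4)x^2 - (79/4)x - 59/12
∇ f = -(63/4)x^6 + (189/4)x^5 - (315/4)x^4 + (315/4)x^3 - (197/4)x^2 + (71/4)x - 59/12
E_{1} ∇ f = -(63/4)x^6 - (189/4)x^5 - (315/4)x^4 - (315/4)x^3 - (197/4)x^2 - (71/4)x - 59/12
D_q E_{1} ∇ f = (6517/54)x^5 - (2947/12)x^4 + (595/3)x^3 - (665/4)x^2 + (197/6)x - 71/4
(E_{1} + D_q E_{1} ∇) f = -(9/4)x^7 - (63/4)x^6 + (7931/108)x^5 - (973/3)x^4 + (1427/12)x^3 - (431/2)x^2 + (157/12)x - 68/3

g(x) = -(9/4)x^7 - (63/4)x^6 + (7931/108)x^5 - (973/3)x^4 + (1427/12)x^3 - (431/2)x^2 + (157/12)x - 68/3


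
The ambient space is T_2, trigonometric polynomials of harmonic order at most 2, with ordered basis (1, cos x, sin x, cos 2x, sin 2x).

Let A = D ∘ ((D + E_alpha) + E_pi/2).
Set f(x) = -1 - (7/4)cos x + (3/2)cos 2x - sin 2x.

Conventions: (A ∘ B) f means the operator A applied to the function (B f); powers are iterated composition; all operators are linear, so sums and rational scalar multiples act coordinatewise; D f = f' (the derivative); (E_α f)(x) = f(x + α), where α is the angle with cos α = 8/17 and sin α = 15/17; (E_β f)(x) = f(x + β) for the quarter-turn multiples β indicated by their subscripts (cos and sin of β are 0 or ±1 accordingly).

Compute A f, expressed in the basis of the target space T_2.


D f = (7/4)sin x - 2cos 2x - 3sin 2x
E_alpha f = -1 - (14/17)cos x + (105/68)sin x - (963/578)cos 2x - (199/289)sin 2x
(D + E_alpha) f = -1 - (14/17)cos x + (56/17)sin x - (2119/578)cos 2x - (1066/289)sin 2x
E_pi/2 f = -1 + (7/4)sin x - (3/2)cos 2x + sin 2x
((D + E_alpha) + E_pi/2) f = -2 - (14/17)cos x + (343/68)sin x - (1493/289)cos 2x - (777/289)sin 2x
D ((D + E_alpha) + E_pi/2) f = (343/68)cos x + (14/17)sin x - (1554/289)cos 2x + (2986/289)sin 2x

the result is g(x) = (343/68)cos x + (14/17)sin x - (1554/289)cos 2x + (2986/289)sin 2x


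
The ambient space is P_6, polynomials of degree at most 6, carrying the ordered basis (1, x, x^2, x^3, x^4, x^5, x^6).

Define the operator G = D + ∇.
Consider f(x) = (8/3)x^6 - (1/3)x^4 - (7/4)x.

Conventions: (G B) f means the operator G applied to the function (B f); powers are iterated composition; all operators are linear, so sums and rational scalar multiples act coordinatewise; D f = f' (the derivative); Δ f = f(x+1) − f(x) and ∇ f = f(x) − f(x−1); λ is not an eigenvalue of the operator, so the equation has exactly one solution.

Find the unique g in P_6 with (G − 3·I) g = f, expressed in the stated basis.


the result is g(x) = -(8/9)x^6 - (32/9)x^5 - (197/27)x^4 - (1096/81)x^3 - (1610/81)x^2 - (17465/972)x - 12131/1458

write g with unknown coordinates in the stated basis and equate coefficients in (G − 3·I) g = f
solving from the highest basis element down gives g = -(8/9)x^6 - (32/9)x^5 - (197/27)x^4 - (1096/81)x^3 - (1610/81)x^2 - (17465/972)x - 12131/1458
check: G g = -(32/3)x^5 - (200/9)x^4 - (1096/27)x^3 - (1610/27)x^2 - (4508/81)x - 12131/486
so G g − 3·g = (8/3)x^6 - (1/3)x^4 - (7/4)x = f ✓


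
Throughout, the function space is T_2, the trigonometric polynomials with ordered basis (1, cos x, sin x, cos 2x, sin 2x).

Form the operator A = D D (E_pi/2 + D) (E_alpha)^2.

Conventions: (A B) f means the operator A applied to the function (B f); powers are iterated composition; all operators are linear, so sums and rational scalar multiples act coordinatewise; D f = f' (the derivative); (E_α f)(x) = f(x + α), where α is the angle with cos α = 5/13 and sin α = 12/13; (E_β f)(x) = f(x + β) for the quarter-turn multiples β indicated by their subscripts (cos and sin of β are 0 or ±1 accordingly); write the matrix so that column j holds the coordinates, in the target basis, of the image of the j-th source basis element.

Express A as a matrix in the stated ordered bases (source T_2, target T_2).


the matrix is [[0, 0, 0, 0, 0]; [0, 240/169, 238/169, 0, 0]; [0, -238/169, 240/169, 0, 0]; [0, 0, 0, -229436/28561, -112328/28561]; [0, 0, 0, 112328/28561, -229436/28561]] (rows listed top to bottom)

image of 1: 0
image of cos x: (240/169)cos x - (238/169)sin x
image of sin x: (238/169)cos x + (240/169)sin x
image of cos 2x: -(229436/28561)cos 2x + (112328/28561)sin 2x
image of sin 2x: -(112328/28561)cos 2x - (229436/28561)sin 2x
each image's coordinates form column j of the matrix


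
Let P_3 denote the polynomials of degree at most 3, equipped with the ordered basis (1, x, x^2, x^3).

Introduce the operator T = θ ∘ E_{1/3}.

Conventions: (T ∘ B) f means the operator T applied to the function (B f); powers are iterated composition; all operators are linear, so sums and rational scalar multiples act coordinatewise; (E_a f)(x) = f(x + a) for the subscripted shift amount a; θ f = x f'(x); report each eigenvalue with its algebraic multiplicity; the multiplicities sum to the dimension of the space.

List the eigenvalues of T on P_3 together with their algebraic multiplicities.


λ = 0 (multiplicity 1), λ = 1 (multiplicity 1), λ = 2 (multiplicity 1), λ = 3 (multiplicity 1)

image of 1: 0
image of x: x
image of x^2: 2x^2 + (2/3)x
image of x^3: 3x^3 + 2x^2 + (1/3)x
the matrix is upper triangular; its diagonal is (0, 1, 2, 3)
for a triangular matrix the eigenvalues are the diagonal entries, with algebraic multiplicity their repetition count


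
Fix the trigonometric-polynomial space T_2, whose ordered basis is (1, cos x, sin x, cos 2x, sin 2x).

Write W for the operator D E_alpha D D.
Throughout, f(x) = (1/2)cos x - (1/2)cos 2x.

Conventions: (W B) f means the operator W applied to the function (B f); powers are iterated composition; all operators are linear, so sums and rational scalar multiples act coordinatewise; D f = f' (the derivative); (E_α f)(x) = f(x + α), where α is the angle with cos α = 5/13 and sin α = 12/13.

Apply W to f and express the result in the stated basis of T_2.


g(x) = (6/13)cos x + (5/26)sin x - (480/169)cos 2x + (476/169)sin 2x

D f = -(1/2)sin x + sin 2x
D D f = -(1/2)cos x + 2cos 2x
E_alpha (D D) f = -(5/26)cos x + (6/13)sin x - (238/169)cos 2x - (240/169)sin 2x
D E_alpha (D D) f = (6/13)cos x + (5/26)sin x - (480/169)cos 2x + (476/169)sin 2x


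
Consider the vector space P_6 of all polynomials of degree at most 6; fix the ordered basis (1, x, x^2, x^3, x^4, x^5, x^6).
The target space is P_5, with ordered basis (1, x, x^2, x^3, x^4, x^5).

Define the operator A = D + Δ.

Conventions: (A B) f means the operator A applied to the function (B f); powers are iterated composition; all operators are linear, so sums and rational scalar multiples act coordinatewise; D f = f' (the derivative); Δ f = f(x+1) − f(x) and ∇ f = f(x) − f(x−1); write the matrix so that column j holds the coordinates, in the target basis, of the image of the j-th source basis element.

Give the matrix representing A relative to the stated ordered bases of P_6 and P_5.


the matrix is [[0, 2, 1, 1, 1, 1, 1]; [0, 0, 4, 3, 4, 5, 6]; [0, 0, 0, 6, 6, 10, 15]; [0, 0, 0, 0, 8, 10, 20]; [0, 0, 0, 0, 0, 10, 15]; [0, 0, 0, 0, 0, 0, 12]] (rows listed top to bottom)

image of 1: 0
image of x: 2
image of x^2: 4x + 1
image of x^3: 6x^2 + 3x + 1
image of x^4: 8x^3 + 6x^2 + 4x + 1
image of x^5: 10x^4 + 10x^3 + 10x^2 + 5x + 1
image of x^6: 12x^5 + 15x^4 + 20x^3 + 15x^2 + 6x + 1
each image's coordinates form column j of the matrix


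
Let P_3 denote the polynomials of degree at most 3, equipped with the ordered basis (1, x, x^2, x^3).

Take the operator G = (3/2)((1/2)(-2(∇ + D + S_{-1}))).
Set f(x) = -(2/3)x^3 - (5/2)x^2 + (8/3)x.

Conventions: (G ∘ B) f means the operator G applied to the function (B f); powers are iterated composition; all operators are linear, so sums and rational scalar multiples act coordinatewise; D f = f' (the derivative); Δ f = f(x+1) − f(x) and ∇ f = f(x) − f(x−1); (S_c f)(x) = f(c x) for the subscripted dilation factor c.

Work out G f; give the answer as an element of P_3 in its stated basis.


the result is g(x) = -x^3 + (39/4)x^2 + 16x - 43/4

∇ f = -2x^2 - 3x + 9/2
D f = -2x^2 - 5x + 8/3
S_{-1} f = (2/3)x^3 - (5/2)x^2 - (8/3)x
(∇ + D + S_{-1}) f = (2/3)x^3 - (13/2)x^2 - (32/3)x + 43/6
(-2(∇ + D + S_{-1})) f = -(4/3)x^3 + 13x^2 + (64/3)x - 43/3
((1/2)(-2(∇ + D + S_{-1}))) f = -(2/3)x^3 + (13/2)x^2 + (32/3)x - 43/6
((3/2)((1/2)(-2(∇ + D + S_{-1})))) f = -x^3 + (39/4)x^2 + 16x - 43/4


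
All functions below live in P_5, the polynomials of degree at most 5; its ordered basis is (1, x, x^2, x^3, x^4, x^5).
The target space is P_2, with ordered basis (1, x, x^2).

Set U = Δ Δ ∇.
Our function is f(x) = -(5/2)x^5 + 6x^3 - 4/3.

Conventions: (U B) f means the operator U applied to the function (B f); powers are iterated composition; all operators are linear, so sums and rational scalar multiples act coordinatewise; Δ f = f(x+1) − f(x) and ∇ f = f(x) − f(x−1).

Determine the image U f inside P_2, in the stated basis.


the result is g(x) = -150x^2 - 150x - 39

∇ f = -(25/2)x^4 + 25x^3 - 7x^2 - (11/2)x + 7/2
Δ ∇ f = -50x^3 + 11x
Δ Δ ∇ f = -150x^2 - 150x - 39


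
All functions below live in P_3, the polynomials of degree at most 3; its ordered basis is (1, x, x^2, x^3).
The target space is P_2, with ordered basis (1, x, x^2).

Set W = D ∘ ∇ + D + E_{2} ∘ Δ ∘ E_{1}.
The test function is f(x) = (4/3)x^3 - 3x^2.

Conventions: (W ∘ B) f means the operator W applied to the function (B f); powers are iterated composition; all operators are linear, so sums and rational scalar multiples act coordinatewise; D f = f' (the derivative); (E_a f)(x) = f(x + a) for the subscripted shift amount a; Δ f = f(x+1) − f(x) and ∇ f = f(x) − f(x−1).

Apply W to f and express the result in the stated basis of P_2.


g(x) = 8x^2 + 24x + 55/3

∇ f = 4x^2 - 10x + 13/3
D ∇ f = 8x - 10
D f = 4x^2 - 6x
E_{1} f = (4/3)x^3 + x^2 - 2x - 5/3
Δ E_{1} f = 4x^2 + 6x + 1/3
E_{2} Δ E_{1} f = 4x^2 + 22x + 85/3
(D ∘ ∇ + D + E_{2} ∘ Δ ∘ E_{1}) f = 8x^2 + 24x + 55/3


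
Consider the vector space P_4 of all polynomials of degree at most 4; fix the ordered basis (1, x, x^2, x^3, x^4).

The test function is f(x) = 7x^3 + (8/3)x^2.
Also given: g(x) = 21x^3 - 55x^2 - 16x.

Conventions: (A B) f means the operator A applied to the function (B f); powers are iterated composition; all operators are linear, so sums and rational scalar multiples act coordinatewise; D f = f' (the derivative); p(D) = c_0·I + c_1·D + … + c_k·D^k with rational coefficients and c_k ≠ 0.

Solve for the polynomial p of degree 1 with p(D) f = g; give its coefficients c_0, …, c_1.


D^0 f = 7x^3 + (8/3)x^2
D^1 f = 21x^2 + (16/3)x
matching coefficients of g against c_0 f + c_1 Df + … from the top degree down determines the c_i
solution: c_0 = 3, c_1 = -3

p(D) = 3·I − 3·D, i.e. c_0 = 3, c_1 = -3


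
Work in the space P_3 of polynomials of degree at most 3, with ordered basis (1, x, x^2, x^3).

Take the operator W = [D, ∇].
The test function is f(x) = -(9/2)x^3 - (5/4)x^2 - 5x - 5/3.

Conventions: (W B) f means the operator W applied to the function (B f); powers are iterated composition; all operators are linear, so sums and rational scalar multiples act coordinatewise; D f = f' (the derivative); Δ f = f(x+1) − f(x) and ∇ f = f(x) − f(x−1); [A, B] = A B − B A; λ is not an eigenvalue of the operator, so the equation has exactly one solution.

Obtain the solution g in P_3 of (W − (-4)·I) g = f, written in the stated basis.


write g with unknown coordinates in the stated basis and equate coefficients in (W − (-4)·I) g = f
solving from the highest basis element down gives g = -(9/8)x^3 - (5/16)x^2 - (5/4)x - 5/12
check: W g = 0
so W g − (-4)·g = -(9/2)x^3 - (5/4)x^2 - 5x - 5/3 = f ✓

the result is g(x) = -(9/8)x^3 - (5/16)x^2 - (5/4)x - 5/12


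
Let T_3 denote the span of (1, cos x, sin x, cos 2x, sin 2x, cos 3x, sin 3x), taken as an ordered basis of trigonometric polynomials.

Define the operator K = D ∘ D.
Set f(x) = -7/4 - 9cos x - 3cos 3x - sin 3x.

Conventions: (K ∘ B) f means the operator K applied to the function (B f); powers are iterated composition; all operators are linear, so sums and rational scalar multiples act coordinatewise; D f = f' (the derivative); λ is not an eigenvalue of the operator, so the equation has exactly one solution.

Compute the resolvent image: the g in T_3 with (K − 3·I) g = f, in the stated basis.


write g with unknown coordinates in the stated basis and equate coefficients in (K − 3·I) g = f
solving from the highest basis element down gives g = 7/12 + (9/4)cos x + (1/4)cos 3x + (1/12)sin 3x
check: K g = -(9/4)cos x - (9/4)cos 3x - (3/4)sin 3x
so K g − 3·g = -7/4 - 9cos x - 3cos 3x - sin 3x = f ✓

g(x) = 7/12 + (9/4)cos x + (1/4)cos 3x + (1/12)sin 3x


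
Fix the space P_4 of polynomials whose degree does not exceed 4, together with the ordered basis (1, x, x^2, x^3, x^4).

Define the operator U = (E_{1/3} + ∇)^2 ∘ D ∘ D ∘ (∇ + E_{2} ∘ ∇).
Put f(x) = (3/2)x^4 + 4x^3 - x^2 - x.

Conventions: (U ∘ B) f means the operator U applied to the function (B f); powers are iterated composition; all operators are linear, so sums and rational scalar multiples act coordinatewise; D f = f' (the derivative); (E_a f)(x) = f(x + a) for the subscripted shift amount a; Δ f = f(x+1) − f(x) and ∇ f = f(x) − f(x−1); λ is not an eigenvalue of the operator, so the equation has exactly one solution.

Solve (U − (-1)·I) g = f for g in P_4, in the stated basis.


write g with unknown coordinates in the stated basis and equate coefficients in (U − (-1)·I) g = f
solving from the highest basis element down gives g = (3/2)x^4 + 4x^3 - x^2 - 73x - 276
check: U g = 72x + 276
so U g − (-1)·g = (3/2)x^4 + 4x^3 - x^2 - x = f ✓

the image equals g(x) = (3/2)x^4 + 4x^3 - x^2 - 73x - 276


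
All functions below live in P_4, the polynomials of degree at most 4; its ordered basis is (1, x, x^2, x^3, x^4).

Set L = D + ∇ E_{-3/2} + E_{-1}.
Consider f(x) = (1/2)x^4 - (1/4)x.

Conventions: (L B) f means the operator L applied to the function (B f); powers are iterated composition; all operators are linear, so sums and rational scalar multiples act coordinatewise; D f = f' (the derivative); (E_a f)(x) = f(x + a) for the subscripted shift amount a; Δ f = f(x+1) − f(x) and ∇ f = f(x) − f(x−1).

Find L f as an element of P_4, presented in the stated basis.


the image equals g(x) = (1/2)x^4 + 2x^3 - 9x^2 + (89/4)x - 67/4

D f = 2x^3 - 1/4
E_{-3/2} f = (1/2)x^4 - 3x^3 + (27/4)x^2 - 7x + 93/32
∇ E_{-3/2} f = 2x^3 - 12x^2 + (49/2)x - 69/4
E_{-1} f = (1/2)x^4 - 2x^3 + 3x^2 - (9/4)x + 3/4
(D + ∇ E_{-3/2} + E_{-1}) f = (1/2)x^4 + 2x^3 - 9x^2 + (89/4)x - 67/4


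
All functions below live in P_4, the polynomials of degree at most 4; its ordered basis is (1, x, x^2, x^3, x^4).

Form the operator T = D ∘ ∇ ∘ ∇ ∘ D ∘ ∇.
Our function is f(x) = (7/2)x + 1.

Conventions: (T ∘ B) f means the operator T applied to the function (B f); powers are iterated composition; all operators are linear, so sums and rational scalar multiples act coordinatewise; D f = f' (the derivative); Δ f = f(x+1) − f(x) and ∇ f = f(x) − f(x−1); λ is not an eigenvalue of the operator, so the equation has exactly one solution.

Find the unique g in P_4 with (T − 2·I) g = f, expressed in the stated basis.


write g with unknown coordinates in the stated basis and equate coefficients in (T − 2·I) g = f
solving from the highest basis element down gives g = -(7/4)x - 1/2
check: T g = 0
so T g − 2·g = (7/2)x + 1 = f ✓

the image equals g(x) = -(7/4)x - 1/2


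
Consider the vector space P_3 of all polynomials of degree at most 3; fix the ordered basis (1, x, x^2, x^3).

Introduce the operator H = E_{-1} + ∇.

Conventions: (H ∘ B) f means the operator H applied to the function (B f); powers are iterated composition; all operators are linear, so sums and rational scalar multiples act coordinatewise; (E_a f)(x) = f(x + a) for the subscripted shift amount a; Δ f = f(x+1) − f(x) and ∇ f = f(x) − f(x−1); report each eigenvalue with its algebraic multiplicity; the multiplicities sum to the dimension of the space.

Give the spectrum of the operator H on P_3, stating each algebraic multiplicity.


λ = 1 (multiplicity 4)

image of 1: 1
image of x: x
image of x^2: x^2
image of x^3: x^3
the matrix is upper triangular; its diagonal is (1, 1, 1, 1)
for a triangular matrix the eigenvalues are the diagonal entries, with algebraic multiplicity their repetition count


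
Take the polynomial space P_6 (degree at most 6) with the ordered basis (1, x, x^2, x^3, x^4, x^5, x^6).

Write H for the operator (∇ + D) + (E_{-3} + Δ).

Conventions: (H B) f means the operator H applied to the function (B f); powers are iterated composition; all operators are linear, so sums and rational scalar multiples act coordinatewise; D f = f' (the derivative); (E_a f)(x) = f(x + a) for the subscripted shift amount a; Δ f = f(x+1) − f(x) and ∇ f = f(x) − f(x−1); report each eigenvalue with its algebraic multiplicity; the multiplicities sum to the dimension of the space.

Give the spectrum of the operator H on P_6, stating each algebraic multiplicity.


λ = 1 (multiplicity 7)

image of 1: 1
image of x: x
image of x^2: x^2 + 9
image of x^3: x^3 + 27x - 25
image of x^4: x^4 + 54x^2 - 100x + 81
image of x^5: x^5 + 90x^3 - 250x^2 + 405x - 241
image of x^6: x^6 + 135x^4 - 500x^3 + 1215x^2 - 1446x + 729
the matrix is upper triangular; its diagonal is (1, 1, 1, 1, 1, 1, 1)
for a triangular matrix the eigenvalues are the diagonal entries, with algebraic multiplicity their repetition count


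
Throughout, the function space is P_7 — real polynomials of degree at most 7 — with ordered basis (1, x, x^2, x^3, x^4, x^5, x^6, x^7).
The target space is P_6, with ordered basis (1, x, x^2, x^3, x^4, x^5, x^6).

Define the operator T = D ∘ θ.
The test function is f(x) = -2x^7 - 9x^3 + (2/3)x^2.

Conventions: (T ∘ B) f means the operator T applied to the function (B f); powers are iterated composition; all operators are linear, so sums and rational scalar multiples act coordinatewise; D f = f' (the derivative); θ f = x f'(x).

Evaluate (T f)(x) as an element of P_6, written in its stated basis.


θ f = -14x^7 - 27x^3 + (4/3)x^2
D θ f = -98x^6 - 81x^2 + (8/3)x

the result is g(x) = -98x^6 - 81x^2 + (8/3)x


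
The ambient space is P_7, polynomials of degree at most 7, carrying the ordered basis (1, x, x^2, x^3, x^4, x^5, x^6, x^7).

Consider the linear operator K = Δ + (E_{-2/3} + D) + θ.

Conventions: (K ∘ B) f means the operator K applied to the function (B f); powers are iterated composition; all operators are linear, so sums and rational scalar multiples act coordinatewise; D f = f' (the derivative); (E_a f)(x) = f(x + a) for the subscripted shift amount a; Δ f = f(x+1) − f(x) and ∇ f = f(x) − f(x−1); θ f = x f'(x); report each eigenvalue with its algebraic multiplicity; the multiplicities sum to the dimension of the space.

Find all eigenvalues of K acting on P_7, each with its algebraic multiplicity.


image of 1: 1
image of x: 2x + 4/3
image of x^2: 3x^2 + (8/3)x + 13/9
image of x^3: 4x^3 + 4x^2 + (13/3)x + 19/27
image of x^4: 5x^4 + (16/3)x^3 + (26/3)x^2 + (76/27)x + 97/81
image of x^5: 6x^5 + (20/3)x^4 + (130/9)x^3 + (190/27)x^2 + (485/81)x + 211/243
image of x^6: 7x^6 + 8x^5 + (65/3)x^4 + (380/27)x^3 + (485/27)x^2 + (422/81)x + 793/729
image of x^7: 8x^7 + (28/3)x^6 + (91/3)x^5 + (665/27)x^4 + (3395/81)x^3 + (1477/81)x^2 + (5551/729)x + 2059/2187
the matrix is upper triangular; its diagonal is (1, 2, 3, 4, 5, 6, 7, 8)
for a triangular matrix the eigenvalues are the diagonal entries, with algebraic multiplicity their repetition count

λ = 1 (multiplicity 1), λ = 2 (multiplicity 1), λ = 3 (multiplicity 1), λ = 4 (multiplicity 1), λ = 5 (multiplicity 1), λ = 6 (multiplicity 1), λ = 7 (multiplicity 1), λ = 8 (multiplicity 1)


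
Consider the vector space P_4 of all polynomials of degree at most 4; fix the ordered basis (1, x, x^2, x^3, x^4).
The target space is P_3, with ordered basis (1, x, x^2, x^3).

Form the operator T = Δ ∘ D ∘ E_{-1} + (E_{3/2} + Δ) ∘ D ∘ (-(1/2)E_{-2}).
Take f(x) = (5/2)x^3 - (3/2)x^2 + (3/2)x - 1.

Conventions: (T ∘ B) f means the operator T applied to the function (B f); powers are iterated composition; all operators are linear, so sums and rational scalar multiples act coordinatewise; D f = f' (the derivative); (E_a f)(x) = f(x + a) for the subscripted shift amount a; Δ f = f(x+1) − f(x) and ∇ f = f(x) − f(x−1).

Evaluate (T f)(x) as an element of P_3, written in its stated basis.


the result is g(x) = -(15/4)x^2 + (51/4)x - 3/16

E_{-1} f = (5/2)x^3 - 9x^2 + 12x - 13/2
D E_{-1} f = (15/2)x^2 - 18x + 12
Δ (D ∘ E_{-1}) f = 15x - 21/2
E_{-2} f = (5/2)x^3 - (33/2)x^2 + (75/2)x - 30
(-(1/2)E_{-2}) f = -(5/4)x^3 + (33/4)x^2 - (75/4)x + 15
D (-(1/2)E_{-2}) f = -(15/4)x^2 + (33/2)x - 75/4
E_{3/2} D (-(1/2)E_{-2}) f = -(15/4)x^2 + (21/4)x - 39/16
Δ D (-(1/2)E_{-2}) f = -(15/2)x + 51/4
(E_{3/2} + Δ) D (-(1/2)E_{-2}) f = -(15/4)x^2 - (9/4)x + 165/16
(Δ ∘ D ∘ E_{-1} + (E_{3/2} + Δ) ∘ D ∘ (-(1/2)E_{-2})) f = -(15/4)x^2 + (51/4)x - 3/16


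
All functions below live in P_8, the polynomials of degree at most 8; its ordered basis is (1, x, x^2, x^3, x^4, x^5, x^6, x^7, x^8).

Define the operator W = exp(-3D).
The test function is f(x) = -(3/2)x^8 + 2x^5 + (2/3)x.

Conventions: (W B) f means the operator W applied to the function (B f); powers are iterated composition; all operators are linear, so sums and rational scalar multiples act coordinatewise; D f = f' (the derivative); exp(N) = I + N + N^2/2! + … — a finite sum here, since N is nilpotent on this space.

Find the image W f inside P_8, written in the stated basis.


the result is g(x) = -(3/2)x^8 + 36x^7 - 378x^6 + 2270x^5 - 8535x^4 + 20592x^3 - 31158x^2 + (81164/3)x - 20659/2

order-1 term: 36x^7 - 30x^4 - 2
order-2 term: -378x^6 + 180x^3
order-3 term: 2268x^5 - 540x^2
order-4 term: -8505x^4 + 810x
order-5 term: 20412x^3 - 486
order-6 term: -30618x^2
order-7 term: 26244x
order-8 term: -19683/2
the series for exp(-3D) f terminates at order 8
exp(-3D) f = -(3/2)x^8 + 36x^7 - 378x^6 + 2270x^5 - 8535x^4 + 20592x^3 - 31158x^2 + (81164/3)x - 20659/2
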